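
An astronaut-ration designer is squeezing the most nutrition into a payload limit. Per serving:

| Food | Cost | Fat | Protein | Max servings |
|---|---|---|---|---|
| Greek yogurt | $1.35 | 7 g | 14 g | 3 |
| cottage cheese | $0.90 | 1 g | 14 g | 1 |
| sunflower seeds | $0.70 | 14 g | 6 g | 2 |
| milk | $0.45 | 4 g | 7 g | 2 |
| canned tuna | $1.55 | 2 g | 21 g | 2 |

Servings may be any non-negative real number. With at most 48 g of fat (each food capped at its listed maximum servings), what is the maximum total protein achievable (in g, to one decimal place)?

118.0 g

Protein per g fat: cottage cheese 14, canned tuna 10.5, Greek yogurt 2, milk 1.75, sunflower seeds 0.4286.
Take 1 serving of cottage cheese: uses 1 g fat, +14.0 g protein (running total 14.0 g).
Take 2 servings of canned tuna: uses 4 g fat, +42.0 g protein (running total 56.0 g).
Take 3 servings of Greek yogurt: uses 21 g fat, +42.0 g protein (running total 98.0 g).
Take 2 servings of milk: uses 8 g fat, +14.0 g protein (running total 112.0 g).
Take 1 serving of sunflower seeds: uses 14 g fat, +6.0 g protein (running total 118.0 g).
Greedy by best ratio exhausts the fat allowance optimally: 118.0 g.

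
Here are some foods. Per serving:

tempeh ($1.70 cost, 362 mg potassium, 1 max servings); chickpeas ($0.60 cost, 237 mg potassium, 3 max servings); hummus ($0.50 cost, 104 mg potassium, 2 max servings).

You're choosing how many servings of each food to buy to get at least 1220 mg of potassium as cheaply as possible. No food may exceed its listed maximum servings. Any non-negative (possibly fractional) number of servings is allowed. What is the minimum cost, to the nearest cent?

Cost per mg of potassium: chickpeas $0.0025, tempeh $0.0047, hummus $0.0048.
Take 3 servings of chickpeas: +711.0 mg potassium for $1.80 (total $1.80, still need 509.0 mg).
Take 1 serving of tempeh: +362.0 mg potassium for $1.70 (total $3.50, still need 147.0 mg).
Take 1.413 servings of hummus: +147.0 mg potassium for $0.71 (total $4.21, still need 0.0 mg).
Filling from the cheapest source first is optimal under one linear minimum: $4.21.

$4.21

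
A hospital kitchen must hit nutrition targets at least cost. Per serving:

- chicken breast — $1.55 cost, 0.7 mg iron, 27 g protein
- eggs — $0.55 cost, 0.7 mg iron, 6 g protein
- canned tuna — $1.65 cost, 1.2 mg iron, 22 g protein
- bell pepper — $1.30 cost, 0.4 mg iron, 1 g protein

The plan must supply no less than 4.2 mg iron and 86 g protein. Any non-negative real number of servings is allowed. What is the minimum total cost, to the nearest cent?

$5.68

A basic optimal solution has at most two foods positive. Try each food alone and each pair with both targets met exactly.
chicken breast only: max(4.2/0.7, 86/27) = 6 servings → $9.30.
eggs only: max(4.2/0.7, 86/6) = 14.33 servings → $7.88.
canned tuna only: max(4.2/1.2, 86/22) = 3.909 servings → $6.45.
bell pepper only: max(4.2/0.4, 86/1) = 86 servings → $111.80.
chicken breast + eggs with both tight: 2.381 servings and 3.619 servings → $5.68.
chicken breast + canned tuna with both tight: 0.6353 servings and 3.129 servings → $6.15.
chicken breast + bell pepper with both tight: 2.99 servings and 5.267 servings → $11.48.
eggs + canned tuna: intersection lies outside the first quadrant.
eggs + bell pepper: the both-tight solution has a negative serving — not a feasible corner.
canned tuna + bell pepper: the both-tight solution has a negative serving — not a feasible corner.
So the least-cost plan costs $5.68.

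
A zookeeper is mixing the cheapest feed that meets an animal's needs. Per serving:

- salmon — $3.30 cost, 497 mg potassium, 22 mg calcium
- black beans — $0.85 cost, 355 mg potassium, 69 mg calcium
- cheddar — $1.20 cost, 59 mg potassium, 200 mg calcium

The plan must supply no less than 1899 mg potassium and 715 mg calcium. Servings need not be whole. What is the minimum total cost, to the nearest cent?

The cheapest plan sits at a corner of the feasible region — with two constraints it uses at most two foods.
salmon only: max(1899/497, 715/22) = 32.5 servings → $107.25.
black beans only: max(1899/355, 715/69) = 10.36 servings → $8.81.
cheddar only: max(1899/59, 715/200) = 32.19 servings → $38.62.
salmon + black beans: intersection lies outside the first quadrant.
salmon + cheddar with both tight: 3.441 servings and 3.196 servings → $15.19.
black beans + cheddar with both tight: 5.044 servings and 1.835 servings → $6.49.
The minimum over all feasible corners is $6.49.

$6.49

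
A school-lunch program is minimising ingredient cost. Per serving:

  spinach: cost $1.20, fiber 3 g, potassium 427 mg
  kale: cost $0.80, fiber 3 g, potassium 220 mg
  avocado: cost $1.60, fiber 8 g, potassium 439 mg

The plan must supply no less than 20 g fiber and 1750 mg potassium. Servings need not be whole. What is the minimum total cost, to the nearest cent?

With two linear requirements the optimum uses one or two foods; enumerate the corners.
spinach only: max(20/3, 1750/427) = 6.667 servings → $8.00.
kale only: max(20/3, 1750/220) = 7.955 servings → $6.36.
avocado only: max(20/8, 1750/439) = 3.986 servings → $6.38.
spinach + kale with both tight: 1.369 servings and 5.298 servings → $5.88.
spinach + avocado with both tight: 2.487 servings and 1.567 servings → $5.49.
kale + avocado with both targets exact would need a negative amount; discard.
Cheapest feasible corner: $5.49.

$5.49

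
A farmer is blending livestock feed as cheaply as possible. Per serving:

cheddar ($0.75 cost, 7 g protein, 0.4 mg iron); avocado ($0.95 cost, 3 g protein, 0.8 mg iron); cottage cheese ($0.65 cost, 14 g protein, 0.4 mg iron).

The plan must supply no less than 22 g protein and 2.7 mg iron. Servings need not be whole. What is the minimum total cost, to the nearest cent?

At the optimum either one food covers both requirements or two foods hit both targets exactly; no other combination can be cheaper.
cheddar only: max(22/7, 2.7/0.4) = 6.75 servings → $5.06.
avocado only: max(22/3, 2.7/0.8) = 7.333 servings → $6.97.
cottage cheese only: max(22/14, 2.7/0.4) = 6.75 servings → $4.39.
cheddar + avocado with both tight: 2.159 servings and 2.295 servings → $3.80.
cheddar + cottage cheese: the both-tight solution has a negative serving — not a feasible corner.
avocado + cottage cheese with both tight: 2.9 servings and 0.95 servings → $3.37.
The minimum over all feasible corners is $3.37.

$3.37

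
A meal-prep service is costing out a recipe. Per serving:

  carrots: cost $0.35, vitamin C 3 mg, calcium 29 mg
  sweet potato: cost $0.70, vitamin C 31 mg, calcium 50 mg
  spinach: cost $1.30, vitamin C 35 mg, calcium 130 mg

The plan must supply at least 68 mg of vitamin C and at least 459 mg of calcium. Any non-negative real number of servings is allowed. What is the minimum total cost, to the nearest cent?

$4.59

The cheapest plan sits at a corner of the feasible region — with two constraints it uses at most two foods.
carrots only: max(68/3, 459/29) = 22.67 servings → $7.93.
sweet potato only: max(68/31, 459/50) = 9.18 servings → $6.43.
spinach only: max(68/35, 459/130) = 3.531 servings → $4.59.
carrots + sweet potato with both tight: 14.46 servings and 0.7944 servings → $5.62.
carrots + spinach with both tight: 11.56 servings and 0.952 servings → $5.28.
sweet potato + spinach: the both-tight solution has a negative serving — not a feasible corner.
So the least-cost plan costs $4.59.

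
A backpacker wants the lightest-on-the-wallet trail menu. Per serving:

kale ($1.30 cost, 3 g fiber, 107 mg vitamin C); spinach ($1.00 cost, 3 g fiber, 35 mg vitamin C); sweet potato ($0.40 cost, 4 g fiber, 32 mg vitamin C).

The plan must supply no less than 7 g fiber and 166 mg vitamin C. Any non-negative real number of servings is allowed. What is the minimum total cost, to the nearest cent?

$2.03

Compare the cost at each extreme point of the feasible region.
kale only: max(7/3, 166/107) = 2.333 servings → $3.03.
spinach only: max(7/3, 166/35) = 4.743 servings → $4.74.
sweet potato only: max(7/4, 166/32) = 5.188 servings → $2.08.
kale + spinach with both tight: 1.171 servings and 1.162 servings → $2.68.
kale + sweet potato with both tight: 1.325 servings and 0.756 servings → $2.03.
spinach + sweet potato with both targets exact would need a negative amount; discard.
Cheapest feasible corner: $2.03.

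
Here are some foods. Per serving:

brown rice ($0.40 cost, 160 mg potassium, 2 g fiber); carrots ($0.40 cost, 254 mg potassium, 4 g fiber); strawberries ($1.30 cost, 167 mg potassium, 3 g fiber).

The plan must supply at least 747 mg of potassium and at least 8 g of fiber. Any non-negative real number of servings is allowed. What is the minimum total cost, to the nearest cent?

For a min-cost LP with two ≥-constraints, a basic feasible solution has at most two positive variables.
brown rice only: max(747/160, 8/2) = 4.669 servings → $1.87.
carrots only: max(747/254, 8/4) = 2.941 servings → $1.18.
strawberries only: max(747/167, 8/3) = 4.473 servings → $5.81.
brown rice + carrots: intersection lies outside the first quadrant.
brown rice + strawberries: the both-tight solution has a negative serving — not a feasible corner.
carrots + strawberries: the both-tight solution has a negative serving — not a feasible corner.
Cheapest feasible corner: $1.18.

$1.18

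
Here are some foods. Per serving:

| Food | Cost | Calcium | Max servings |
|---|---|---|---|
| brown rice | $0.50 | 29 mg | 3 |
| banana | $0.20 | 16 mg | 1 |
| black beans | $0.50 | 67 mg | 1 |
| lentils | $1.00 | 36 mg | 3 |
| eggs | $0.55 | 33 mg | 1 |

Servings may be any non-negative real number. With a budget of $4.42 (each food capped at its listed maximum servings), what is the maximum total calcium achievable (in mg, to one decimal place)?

Calcium per dollar: black beans 134, banana 80, eggs 60, brown rice 58, lentils 36.
Take 1 serving of black beans: spends $0.50, +67.0 mg calcium (running total 67.0 mg).
Take 1 serving of banana: spends $0.20, +16.0 mg calcium (running total 83.0 mg).
Take 1 serving of eggs: spends $0.55, +33.0 mg calcium (running total 116.0 mg).
Take 3 servings of brown rice: spends $1.50, +87.0 mg calcium (running total 203.0 mg).
Take 1.67 servings of lentils: spends $1.67, +60.1 mg calcium (running total 263.1 mg).
Filling greedily by calcium-per-dollar is optimal for one linear limit, giving 263.1 mg.

263.1 mg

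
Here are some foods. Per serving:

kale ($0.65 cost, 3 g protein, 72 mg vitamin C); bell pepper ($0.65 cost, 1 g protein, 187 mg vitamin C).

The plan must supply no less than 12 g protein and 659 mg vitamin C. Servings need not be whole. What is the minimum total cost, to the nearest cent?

The cheapest plan sits at a corner of the feasible region — with two constraints it uses at most two foods.
kale only: max(12/3, 659/72) = 9.153 servings → $5.95.
bell pepper only: max(12/1, 659/187) = 12 servings → $7.80.
kale + bell pepper with both tight: 3.241 servings and 2.276 servings → $3.59.
The minimum over all feasible corners is $3.59.

$3.59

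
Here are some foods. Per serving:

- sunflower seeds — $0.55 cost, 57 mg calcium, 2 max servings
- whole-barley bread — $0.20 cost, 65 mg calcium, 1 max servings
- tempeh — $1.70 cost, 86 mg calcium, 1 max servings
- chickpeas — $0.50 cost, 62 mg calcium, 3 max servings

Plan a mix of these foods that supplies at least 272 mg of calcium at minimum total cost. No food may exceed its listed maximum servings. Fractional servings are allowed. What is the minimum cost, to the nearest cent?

Cost per mg of calcium: whole-barley bread $0.0031, chickpeas $0.0081, sunflower seeds $0.0096, tempeh $0.0198.
Take 1 serving of whole-barley bread: +65.0 mg calcium for $0.20 (total $0.20, still need 207.0 mg).
Take 3 servings of chickpeas: +186.0 mg calcium for $1.50 (total $1.70, still need 21.0 mg).
Take 0.3684 servings of sunflower seeds: +21.0 mg calcium for $0.20 (total $1.90, still need 0.0 mg).
Filling from the cheapest source first is optimal under one linear minimum: $1.90.

$1.90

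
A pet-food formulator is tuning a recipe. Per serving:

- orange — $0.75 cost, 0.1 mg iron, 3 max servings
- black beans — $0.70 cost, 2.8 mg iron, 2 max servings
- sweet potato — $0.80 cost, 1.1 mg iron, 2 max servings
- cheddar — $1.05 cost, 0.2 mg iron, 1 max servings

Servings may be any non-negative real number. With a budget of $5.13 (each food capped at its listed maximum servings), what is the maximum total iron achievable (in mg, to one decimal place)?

Iron per dollar: black beans 4, sweet potato 1.375, cheddar 0.1905, orange 0.1333.
Take 2 servings of black beans: spends $1.40, +5.6 mg iron (running total 5.6 mg).
Take 2 servings of sweet potato: spends $1.60, +2.2 mg iron (running total 7.8 mg).
Take 1 serving of cheddar: spends $1.05, +0.2 mg iron (running total 8.0 mg).
Take 1.44 servings of orange: spends $1.08, +0.1 mg iron (running total 8.1 mg).
Greedy by best ratio exhausts the cost allowance optimally: 8.1 mg.

8.1 mg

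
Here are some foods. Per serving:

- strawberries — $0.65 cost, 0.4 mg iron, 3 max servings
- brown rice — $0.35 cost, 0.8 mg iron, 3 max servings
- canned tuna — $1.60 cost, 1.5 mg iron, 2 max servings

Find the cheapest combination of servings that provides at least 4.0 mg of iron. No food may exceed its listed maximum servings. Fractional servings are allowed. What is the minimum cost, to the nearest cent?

$2.76

Cost per mg of iron: brown rice $0.4375, canned tuna $1.0667, strawberries $1.6250.
Take 3 servings of brown rice: +2.4 mg iron for $1.05 (total $1.05, still need 1.6 mg).
Take 1.067 servings of canned tuna: +1.6 mg iron for $1.71 (total $2.76, still need 0.0 mg).
Greedy by cheapest-per-mg is optimal for a single linear constraint, so the minimum cost is $2.76.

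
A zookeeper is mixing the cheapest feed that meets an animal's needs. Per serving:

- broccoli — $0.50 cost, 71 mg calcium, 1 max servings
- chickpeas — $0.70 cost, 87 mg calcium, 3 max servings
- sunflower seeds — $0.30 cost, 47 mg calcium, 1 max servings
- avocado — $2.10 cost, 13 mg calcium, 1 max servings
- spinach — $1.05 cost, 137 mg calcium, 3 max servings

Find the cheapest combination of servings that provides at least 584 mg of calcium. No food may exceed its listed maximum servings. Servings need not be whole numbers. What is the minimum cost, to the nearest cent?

Cost per mg of calcium: sunflower seeds $0.0064, broccoli $0.0070, spinach $0.0077, chickpeas $0.0080, avocado $0.1615.
Take 1 serving of sunflower seeds: +47.0 mg calcium for $0.30 (total $0.30, still need 537.0 mg).
Take 1 serving of broccoli: +71.0 mg calcium for $0.50 (total $0.80, still need 466.0 mg).
Take 3 servings of spinach: +411.0 mg calcium for $3.15 (total $3.95, still need 55.0 mg).
Take 0.6322 servings of chickpeas: +55.0 mg calcium for $0.44 (total $4.39, still need 0.0 mg).
Greedy by cheapest-per-mg is optimal for a single linear constraint, so the minimum cost is $4.39.

$4.39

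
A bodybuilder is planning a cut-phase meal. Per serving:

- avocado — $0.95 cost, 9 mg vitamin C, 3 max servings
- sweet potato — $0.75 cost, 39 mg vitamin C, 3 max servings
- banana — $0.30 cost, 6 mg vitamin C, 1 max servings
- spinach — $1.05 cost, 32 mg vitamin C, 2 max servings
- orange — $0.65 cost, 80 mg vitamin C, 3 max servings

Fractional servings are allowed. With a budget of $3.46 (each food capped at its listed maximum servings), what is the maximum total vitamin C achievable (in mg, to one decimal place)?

Vitamin C per dollar: orange 123.1, sweet potato 52, spinach 30.48, banana 20, avocado 9.474.
Take 3 servings of orange: spends $1.95, +240.0 mg vitamin C (running total 240.0 mg).
Take 2.013 servings of sweet potato: spends $1.51, +78.5 mg vitamin C (running total 318.5 mg).
Filling greedily by vitamin C-per-dollar is optimal for one linear limit, giving 318.5 mg.

318.5 mg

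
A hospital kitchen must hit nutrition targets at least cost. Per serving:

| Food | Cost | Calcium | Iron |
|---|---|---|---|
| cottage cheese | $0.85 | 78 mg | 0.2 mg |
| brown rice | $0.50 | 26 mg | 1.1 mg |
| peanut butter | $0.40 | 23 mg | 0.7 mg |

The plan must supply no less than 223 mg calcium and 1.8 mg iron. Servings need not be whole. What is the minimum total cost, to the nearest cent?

Compare the cost at each extreme point of the feasible region.
cottage cheese only: max(223/78, 1.8/0.2) = 9 servings → $7.65.
brown rice only: max(223/26, 1.8/1.1) = 8.577 servings → $4.29.
peanut butter only: max(223/23, 1.8/0.7) = 9.696 servings → $3.88.
cottage cheese + brown rice with both tight: 2.463 servings and 1.189 servings → $2.69.
cottage cheese + peanut butter with both tight: 2.294 servings and 1.916 servings → $2.72.
brown rice + peanut butter with both targets exact would need a negative amount; discard.
The minimum over all feasible corners is $2.69.

$2.69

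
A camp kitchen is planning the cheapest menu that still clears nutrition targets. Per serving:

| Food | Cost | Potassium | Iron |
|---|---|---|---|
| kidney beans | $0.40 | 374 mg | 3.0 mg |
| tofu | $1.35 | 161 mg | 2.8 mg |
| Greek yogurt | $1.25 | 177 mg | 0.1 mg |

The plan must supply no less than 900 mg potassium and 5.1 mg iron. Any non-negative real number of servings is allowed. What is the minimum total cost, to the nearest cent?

$0.96

Check every corner: each single food scaled to meet both minima, and each pair solved so both constraints bind.
kidney beans only: max(900/374, 5.1/3.0) = 2.406 servings → $0.96.
tofu only: max(900/161, 5.1/2.8) = 5.59 servings → $7.55.
Greek yogurt only: max(900/177, 5.1/0.1) = 51 servings → $63.75.
kidney beans + tofu: intersection lies outside the first quadrant.
kidney beans + Greek yogurt with both tight: 1.646 servings and 1.606 servings → $2.67.
tofu + Greek yogurt with both tight: 1.695 servings and 3.543 servings → $6.72.
The minimum over all feasible corners is $0.96.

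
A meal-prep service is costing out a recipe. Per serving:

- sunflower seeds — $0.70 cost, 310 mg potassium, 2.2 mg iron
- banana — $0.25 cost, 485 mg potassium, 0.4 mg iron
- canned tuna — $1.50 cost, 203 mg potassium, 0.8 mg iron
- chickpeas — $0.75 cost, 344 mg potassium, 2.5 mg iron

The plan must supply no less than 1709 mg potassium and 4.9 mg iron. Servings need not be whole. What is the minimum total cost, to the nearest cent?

This is a tiny linear program; its minimum lies at a vertex of the feasible set. List the vertices and price them.
sunflower seeds only: max(1709/310, 4.9/2.2) = 5.513 servings → $3.86.
banana only: max(1709/485, 4.9/0.4) = 12.25 servings → $3.06.
canned tuna only: max(1709/203, 4.9/0.8) = 8.419 servings → $12.63.
chickpeas only: max(1709/344, 4.9/2.5) = 4.968 servings → $3.73.
sunflower seeds + banana with both tight: 1.795 servings and 2.376 servings → $1.85.
sunflower seeds + canned tuna: intersection lies outside the first quadrant.
sunflower seeds + chickpeas: intersection lies outside the first quadrant.
banana + canned tuna with both tight: 1.214 servings and 5.518 servings → $8.58.
banana + chickpeas with both tight: 2.407 servings and 1.575 servings → $1.78.
canned tuna + chickpeas: the both-tight solution has a negative serving — not a feasible corner.
The minimum over all feasible corners is $1.78.

$1.78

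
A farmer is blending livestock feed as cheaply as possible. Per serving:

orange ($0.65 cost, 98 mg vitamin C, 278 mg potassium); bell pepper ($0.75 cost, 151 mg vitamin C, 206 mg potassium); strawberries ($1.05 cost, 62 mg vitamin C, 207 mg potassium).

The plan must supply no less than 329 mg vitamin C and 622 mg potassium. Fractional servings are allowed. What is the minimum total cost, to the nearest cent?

$1.83

An LP optimum is at a vertex; with two nutrient constraints at most two foods are used. Check each candidate.
orange only: max(329/98, 622/278) = 3.357 servings → $2.18.
bell pepper only: max(329/151, 622/206) = 3.019 servings → $2.26.
strawberries only: max(329/62, 622/207) = 5.306 servings → $5.57.
orange + bell pepper with both tight: 1.2 servings and 1.4 servings → $1.83.
orange + strawberries: the both-tight solution has a negative serving — not a feasible corner.
bell pepper + strawberries with both tight: 1.598 servings and 1.415 servings → $2.68.
So the least-cost plan costs $1.83.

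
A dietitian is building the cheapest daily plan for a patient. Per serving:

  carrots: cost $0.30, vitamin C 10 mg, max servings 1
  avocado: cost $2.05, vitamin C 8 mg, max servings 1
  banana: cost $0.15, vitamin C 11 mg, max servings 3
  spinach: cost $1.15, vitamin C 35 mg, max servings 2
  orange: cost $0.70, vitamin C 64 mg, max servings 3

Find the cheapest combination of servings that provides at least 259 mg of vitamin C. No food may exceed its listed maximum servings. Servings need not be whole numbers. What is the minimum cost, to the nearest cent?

$3.64

Cost per mg of vitamin C: orange $0.0109, banana $0.0136, carrots $0.0300, spinach $0.0329, avocado $0.2562.
Take 3 servings of orange: +192.0 mg vitamin C for $2.10 (total $2.10, still need 67.0 mg).
Take 3 servings of banana: +33.0 mg vitamin C for $0.45 (total $2.55, still need 34.0 mg).
Take 1 serving of carrots: +10.0 mg vitamin C for $0.30 (total $2.85, still need 24.0 mg).
Take 0.6857 servings of spinach: +24.0 mg vitamin C for $0.79 (total $3.64, still need 0.0 mg).
Filling from the cheapest source first is optimal under one linear minimum: $3.64.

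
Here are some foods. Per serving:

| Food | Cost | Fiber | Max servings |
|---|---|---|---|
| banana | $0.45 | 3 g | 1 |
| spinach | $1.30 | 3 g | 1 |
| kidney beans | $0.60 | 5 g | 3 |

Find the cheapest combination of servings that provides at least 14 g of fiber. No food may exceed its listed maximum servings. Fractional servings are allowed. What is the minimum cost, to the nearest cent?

Cost per g of fiber: kidney beans $0.1200, banana $0.1500, spinach $0.4333.
Take 2.8 servings of kidney beans: +14.0 g fiber for $1.68 (total $1.68, still need 0.0 g).
Filling from the cheapest source first is optimal under one linear minimum: $1.68.

$1.68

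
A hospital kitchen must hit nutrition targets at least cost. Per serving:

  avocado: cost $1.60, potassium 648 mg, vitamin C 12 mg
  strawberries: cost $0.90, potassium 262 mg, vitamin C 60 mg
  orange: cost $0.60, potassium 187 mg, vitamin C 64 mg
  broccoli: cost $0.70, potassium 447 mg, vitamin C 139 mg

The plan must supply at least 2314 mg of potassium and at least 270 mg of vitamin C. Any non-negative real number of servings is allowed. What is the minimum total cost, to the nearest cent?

avocado only: max(2314/648, 270/12) = 22.5 servings → $36.00.
strawberries only: max(2314/262, 270/60) = 8.832 servings → $7.95.
orange only: max(2314/187, 270/64) = 12.37 servings → $7.42.
broccoli only: max(2314/447, 270/139) = 5.177 servings → $3.62.
avocado + strawberries with both tight: 1.906 servings and 4.119 servings → $6.76.
avocado + orange with both tight: 2.488 servings and 3.752 servings → $6.23.
avocado + broccoli with both tight: 2.372 servings and 1.738 servings → $5.01.
strawberries + orange with both targets exact would need a negative amount; discard.
strawberries + broccoli: the both-tight solution has a negative serving — not a feasible corner.
orange + broccoli: intersection lies outside the first quadrant.
The minimum over all feasible corners is $3.62.

$3.62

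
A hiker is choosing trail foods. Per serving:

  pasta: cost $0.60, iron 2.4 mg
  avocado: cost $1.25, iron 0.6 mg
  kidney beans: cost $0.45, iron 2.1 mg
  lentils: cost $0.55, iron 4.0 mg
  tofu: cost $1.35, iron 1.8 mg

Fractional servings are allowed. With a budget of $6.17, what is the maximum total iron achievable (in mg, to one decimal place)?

Iron per dollar: lentils 7.273, kidney beans 4.667, pasta 4, tofu 1.333, avocado 0.48.
With no serving limits, spend the whole cost allowance on lentils: $6.17 / $0.55 × 4.0 mg = 44.9 mg.

44.9 mg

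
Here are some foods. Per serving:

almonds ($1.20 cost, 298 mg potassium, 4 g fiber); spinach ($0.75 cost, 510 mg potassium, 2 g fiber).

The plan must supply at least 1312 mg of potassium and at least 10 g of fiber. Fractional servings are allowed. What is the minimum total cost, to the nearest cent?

$3.24

almonds only: max(1312/298, 10/4) = 4.403 servings → $5.28.
spinach only: max(1312/510, 10/2) = 5 servings → $3.75.
almonds + spinach with both tight: 1.715 servings and 1.571 servings → $3.24.
Cheapest feasible corner: $3.24.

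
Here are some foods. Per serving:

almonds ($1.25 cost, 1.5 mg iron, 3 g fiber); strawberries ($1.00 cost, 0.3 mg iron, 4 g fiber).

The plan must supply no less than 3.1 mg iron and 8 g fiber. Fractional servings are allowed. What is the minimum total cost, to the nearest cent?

$2.98

With two linear requirements the optimum uses one or two foods; enumerate the corners.
almonds only: max(3.1/1.5, 8/3) = 2.667 servings → $3.33.
strawberries only: max(3.1/0.3, 8/4) = 10.33 servings → $10.33.
almonds + strawberries with both tight: 1.961 servings and 0.5294 servings → $2.98.
Cheapest feasible corner: $2.98.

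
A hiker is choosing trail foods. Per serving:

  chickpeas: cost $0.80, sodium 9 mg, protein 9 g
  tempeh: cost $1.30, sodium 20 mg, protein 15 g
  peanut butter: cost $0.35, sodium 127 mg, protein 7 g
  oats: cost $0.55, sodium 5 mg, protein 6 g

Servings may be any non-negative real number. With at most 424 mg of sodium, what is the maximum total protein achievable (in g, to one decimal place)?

508.8 g

Protein per mg sodium: oats 1.2, chickpeas 1, tempeh 0.75, peanut butter 0.05512.
With no serving limits, spend the whole sodium allowance on oats: 424 mg / 5 mg × 6 g = 508.8 g.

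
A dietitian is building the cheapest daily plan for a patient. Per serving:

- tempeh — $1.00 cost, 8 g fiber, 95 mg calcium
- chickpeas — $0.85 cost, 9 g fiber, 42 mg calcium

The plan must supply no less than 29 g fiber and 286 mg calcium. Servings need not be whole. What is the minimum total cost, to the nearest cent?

$3.38

This is a tiny linear program; its minimum lies at a vertex of the feasible set. List the vertices and price them.
tempeh only: max(29/8, 286/95) = 3.625 servings → $3.62.
chickpeas only: max(29/9, 286/42) = 6.81 servings → $5.79.
tempeh + chickpeas with both tight: 2.613 servings and 0.8998 servings → $3.38.
Cheapest feasible corner: $3.38.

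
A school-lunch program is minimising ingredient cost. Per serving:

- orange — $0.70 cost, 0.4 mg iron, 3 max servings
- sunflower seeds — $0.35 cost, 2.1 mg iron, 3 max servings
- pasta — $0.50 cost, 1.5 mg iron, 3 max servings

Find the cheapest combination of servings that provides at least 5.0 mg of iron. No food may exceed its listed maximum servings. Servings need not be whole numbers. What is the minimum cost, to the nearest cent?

Cost per mg of iron: sunflower seeds $0.1667, pasta $0.3333, orange $1.7500.
Take 2.381 servings of sunflower seeds: +5.0 mg iron for $0.83 (total $0.83, still need 0.0 mg).
Greedy by cheapest-per-mg is optimal for a single linear constraint, so the minimum cost is $0.83.

$0.83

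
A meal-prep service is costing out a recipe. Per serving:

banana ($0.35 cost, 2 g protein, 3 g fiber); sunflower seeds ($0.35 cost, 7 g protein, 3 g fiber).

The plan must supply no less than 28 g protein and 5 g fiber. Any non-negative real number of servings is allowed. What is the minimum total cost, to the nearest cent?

$1.40

Minimising a linear cost over {protein ≥ 28, fiber ≥ 5, servings ≥ 0} — the optimum is at a vertex, using one or two foods.
banana only: max(28/2, 5/3) = 14 servings → $4.90.
sunflower seeds only: max(28/7, 5/3) = 4 servings → $1.40.
banana + sunflower seeds: the both-tight solution has a negative serving — not a feasible corner.
So the least-cost plan costs $1.40.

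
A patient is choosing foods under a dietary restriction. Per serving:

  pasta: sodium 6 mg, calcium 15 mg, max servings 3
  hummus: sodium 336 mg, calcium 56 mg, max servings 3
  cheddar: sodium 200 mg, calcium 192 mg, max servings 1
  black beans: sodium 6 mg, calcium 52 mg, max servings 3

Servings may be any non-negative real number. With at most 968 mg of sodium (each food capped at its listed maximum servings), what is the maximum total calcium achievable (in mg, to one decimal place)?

515.0 mg

Calcium per mg sodium: black beans 8.667, pasta 2.5, cheddar 0.96, hummus 0.1667.
Take 3 servings of black beans: uses 18 mg sodium, +156.0 mg calcium (running total 156.0 mg).
Take 3 servings of pasta: uses 18 mg sodium, +45.0 mg calcium (running total 201.0 mg).
Take 1 serving of cheddar: uses 200 mg sodium, +192.0 mg calcium (running total 393.0 mg).
Take 2.179 servings of hummus: uses 732 mg sodium, +122.0 mg calcium (running total 515.0 mg).
Greedy by best ratio exhausts the sodium allowance optimally: 515.0 mg.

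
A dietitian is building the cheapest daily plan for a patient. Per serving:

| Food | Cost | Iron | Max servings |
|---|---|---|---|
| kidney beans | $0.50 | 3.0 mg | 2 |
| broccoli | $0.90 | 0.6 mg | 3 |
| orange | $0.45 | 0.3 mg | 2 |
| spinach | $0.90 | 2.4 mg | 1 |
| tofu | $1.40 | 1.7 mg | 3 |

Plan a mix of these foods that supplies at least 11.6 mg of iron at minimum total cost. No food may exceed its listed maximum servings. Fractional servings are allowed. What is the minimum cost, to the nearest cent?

Cost per mg of iron: kidney beans $0.1667, spinach $0.3750, tofu $0.8235, broccoli $1.5000, orange $1.5000.
Take 2 servings of kidney beans: +6.0 mg iron for $1.00 (total $1.00, still need 5.6 mg).
Take 1 serving of spinach: +2.4 mg iron for $0.90 (total $1.90, still need 3.2 mg).
Take 1.882 servings of tofu: +3.2 mg iron for $2.64 (total $4.54, still need 0.0 mg).
Filling from the cheapest source first is optimal under one linear minimum: $4.54.

$4.54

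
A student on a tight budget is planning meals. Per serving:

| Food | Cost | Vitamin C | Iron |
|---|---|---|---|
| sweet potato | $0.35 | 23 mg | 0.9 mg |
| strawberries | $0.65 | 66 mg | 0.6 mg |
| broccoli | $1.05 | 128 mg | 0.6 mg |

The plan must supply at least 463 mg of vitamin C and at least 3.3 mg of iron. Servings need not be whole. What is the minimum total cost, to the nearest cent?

$4.03

sweet potato only: max(463/23, 3.3/0.9) = 20.13 servings → $7.05.
strawberries only: max(463/66, 3.3/0.6) = 7.015 servings → $4.56.
broccoli only: max(463/128, 3.3/0.6) = 5.5 servings → $5.78.
sweet potato + strawberries: intersection lies outside the first quadrant.
sweet potato + broccoli with both tight: 1.426 servings and 3.361 servings → $4.03.
strawberries + broccoli with both tight: 3.887 servings and 1.613 servings → $4.22.
The minimum over all feasible corners is $4.03.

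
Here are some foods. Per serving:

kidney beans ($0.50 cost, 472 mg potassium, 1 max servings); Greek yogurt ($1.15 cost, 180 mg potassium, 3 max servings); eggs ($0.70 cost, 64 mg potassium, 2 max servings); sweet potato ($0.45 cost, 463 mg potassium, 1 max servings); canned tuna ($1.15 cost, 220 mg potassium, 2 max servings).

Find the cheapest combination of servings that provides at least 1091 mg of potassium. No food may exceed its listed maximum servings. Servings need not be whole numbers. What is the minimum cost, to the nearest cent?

Cost per mg of potassium: sweet potato $0.0010, kidney beans $0.0011, canned tuna $0.0052, Greek yogurt $0.0064, eggs $0.0109.
Take 1 serving of sweet potato: +463.0 mg potassium for $0.45 (total $0.45, still need 628.0 mg).
Take 1 serving of kidney beans: +472.0 mg potassium for $0.50 (total $0.95, still need 156.0 mg).
Take 0.7091 servings of canned tuna: +156.0 mg potassium for $0.82 (total $1.77, still need 0.0 mg).
Filling from the cheapest source first is optimal under one linear minimum: $1.77.

$1.77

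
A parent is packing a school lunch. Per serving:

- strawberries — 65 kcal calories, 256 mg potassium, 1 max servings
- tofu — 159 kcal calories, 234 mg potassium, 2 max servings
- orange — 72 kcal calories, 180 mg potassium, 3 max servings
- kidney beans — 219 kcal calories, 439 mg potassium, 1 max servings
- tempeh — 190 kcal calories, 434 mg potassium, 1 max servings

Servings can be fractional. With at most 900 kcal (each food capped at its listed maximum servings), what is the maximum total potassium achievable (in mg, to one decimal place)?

1978.1 mg

Potassium per kcal: strawberries 3.938, orange 2.5, tempeh 2.284, kidney beans 2.005, tofu 1.472.
Take 1 serving of strawberries: uses 65 kcal, +256.0 mg potassium (running total 256.0 mg).
Take 3 servings of orange: uses 216 kcal, +540.0 mg potassium (running total 796.0 mg).
Take 1 serving of tempeh: uses 190 kcal, +434.0 mg potassium (running total 1230.0 mg).
Take 1 serving of kidney beans: uses 219 kcal, +439.0 mg potassium (running total 1669.0 mg).
Take 1.321 servings of tofu: uses 210 kcal, +309.1 mg potassium (running total 1978.1 mg).
Filling greedily by potassium-per-kcal is optimal for one linear limit, giving 1978.1 mg.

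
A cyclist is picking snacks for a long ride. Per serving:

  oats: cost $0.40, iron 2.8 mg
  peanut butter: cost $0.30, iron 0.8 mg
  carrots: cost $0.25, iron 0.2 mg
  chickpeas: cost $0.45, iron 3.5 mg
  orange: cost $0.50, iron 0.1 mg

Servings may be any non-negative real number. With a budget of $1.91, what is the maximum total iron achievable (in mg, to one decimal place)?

14.9 mg

Iron per dollar: chickpeas 7.778, oats 7, peanut butter 2.667, carrots 0.8, orange 0.2.
With no serving limits, spend the whole cost allowance on chickpeas: $1.91 / $0.45 × 3.5 mg = 14.9 mg.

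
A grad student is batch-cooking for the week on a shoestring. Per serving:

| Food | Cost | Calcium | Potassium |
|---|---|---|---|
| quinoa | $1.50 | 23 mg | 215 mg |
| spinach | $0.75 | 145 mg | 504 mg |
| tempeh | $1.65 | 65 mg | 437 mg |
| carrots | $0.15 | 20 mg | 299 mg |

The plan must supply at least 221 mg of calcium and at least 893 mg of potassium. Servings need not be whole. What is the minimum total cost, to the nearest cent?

For a min-cost LP with two ≥-constraints, a basic feasible solution has at most two positive variables.
quinoa only: max(221/23, 893/215) = 9.609 servings → $14.41.
spinach only: max(221/145, 893/504) = 1.772 servings → $1.33.
tempeh only: max(221/65, 893/437) = 3.4 servings → $5.61.
carrots only: max(221/20, 893/299) = 11.05 servings → $1.66.
quinoa + spinach with both tight: 0.9243 servings and 1.378 servings → $2.42.
quinoa + tempeh with both targets exact would need a negative amount; discard.
quinoa + carrots: intersection lies outside the first quadrant.
spinach + tempeh with both tight: 1.259 servings and 0.5914 servings → $1.92.
spinach + carrots with both tight: 1.449 servings and 0.544 servings → $1.17.
tempeh + carrots with both targets exact would need a negative amount; discard.
Cheapest feasible corner: $1.17.

$1.17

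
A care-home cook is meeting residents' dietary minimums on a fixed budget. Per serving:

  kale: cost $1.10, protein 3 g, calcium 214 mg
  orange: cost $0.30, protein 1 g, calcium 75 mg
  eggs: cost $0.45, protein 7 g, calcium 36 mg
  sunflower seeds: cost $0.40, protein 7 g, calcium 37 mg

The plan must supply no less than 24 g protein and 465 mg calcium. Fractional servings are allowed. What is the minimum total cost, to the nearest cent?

Check every corner: each single food scaled to meet both minima, and each pair solved so both constraints bind.
kale only: max(24/3, 465/214) = 8 servings → $8.80.
orange only: max(24/1, 465/75) = 24 servings → $7.20.
eggs only: max(24/7, 465/36) = 12.92 servings → $5.81.
sunflower seeds only: max(24/7, 465/37) = 12.57 servings → $5.03.
kale + orange with both targets exact would need a negative amount; discard.
kale + eggs with both tight: 1.72 servings and 2.691 servings → $3.10.
kale + sunflower seeds with both tight: 1.707 servings and 2.697 servings → $2.96.
orange + eggs with both tight: 4.89 servings and 2.73 servings → $2.70.
orange + sunflower seeds with both tight: 4.85 servings and 2.736 servings → $2.55.
eggs + sunflower seeds with both targets exact would need a negative amount; discard.
The minimum over all feasible corners is $2.55.

$2.55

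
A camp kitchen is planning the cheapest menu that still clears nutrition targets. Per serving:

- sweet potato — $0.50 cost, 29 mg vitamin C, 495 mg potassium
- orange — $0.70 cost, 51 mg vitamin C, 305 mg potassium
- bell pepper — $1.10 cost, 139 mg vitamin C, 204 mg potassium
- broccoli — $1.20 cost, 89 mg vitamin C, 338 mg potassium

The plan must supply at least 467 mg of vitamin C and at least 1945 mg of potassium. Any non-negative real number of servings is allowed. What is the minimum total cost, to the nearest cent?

$4.45

Minimising a linear cost over {vitamin C ≥ 467, potassium ≥ 1945, servings ≥ 0} — the optimum is at a vertex, using one or two foods.
sweet potato only: max(467/29, 1945/495) = 16.1 servings → $8.05.
orange only: max(467/51, 1945/305) = 9.157 servings → $6.41.
bell pepper only: max(467/139, 1945/204) = 9.534 servings → $10.49.
broccoli only: max(467/89, 1945/338) = 5.754 servings → $6.91.
sweet potato + orange: the both-tight solution has a negative serving — not a feasible corner.
sweet potato + bell pepper with both tight: 2.784 servings and 2.779 servings → $4.45.
sweet potato + broccoli with both tight: 0.4455 servings and 5.102 servings → $6.35.
orange + bell pepper with both tight: 5.473 servings and 1.352 servings → $5.32.
orange + broccoli with both tight: 1.54 servings and 4.365 servings → $6.32.
bell pepper + broccoli: intersection lies outside the first quadrant.
So the least-cost plan costs $4.45.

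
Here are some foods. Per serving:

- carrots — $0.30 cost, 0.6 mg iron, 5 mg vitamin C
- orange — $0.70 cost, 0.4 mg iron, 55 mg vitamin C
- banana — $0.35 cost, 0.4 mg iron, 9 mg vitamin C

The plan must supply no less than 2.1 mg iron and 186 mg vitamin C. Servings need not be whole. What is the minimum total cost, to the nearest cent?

At the optimum either one food covers both requirements or two foods hit both targets exactly; no other combination can be cheaper.
carrots only: max(2.1/0.6, 186/5) = 37.2 servings → $11.16.
orange only: max(2.1/0.4, 186/55) = 5.25 servings → $3.67.
banana only: max(2.1/0.4, 186/9) = 20.67 servings → $7.23.
carrots + orange with both tight: 1.326 servings and 3.261 servings → $2.68.
carrots + banana with both targets exact would need a negative amount; discard.
orange + banana with both tight: 3.016 servings and 2.234 servings → $2.89.
Cheapest feasible corner: $2.68.

$2.68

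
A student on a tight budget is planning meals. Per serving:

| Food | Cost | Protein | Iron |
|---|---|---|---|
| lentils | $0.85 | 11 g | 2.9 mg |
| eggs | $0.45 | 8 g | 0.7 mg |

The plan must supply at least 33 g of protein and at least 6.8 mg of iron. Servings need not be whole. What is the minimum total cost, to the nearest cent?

$2.32

An LP optimum is at a vertex; with two nutrient constraints at most two foods are used. Check each candidate.
lentils only: max(33/11, 6.8/2.9) = 3 servings → $2.55.
eggs only: max(33/8, 6.8/0.7) = 9.714 servings → $4.37.
lentils + eggs with both tight: 2.019 servings and 1.348 servings → $2.32.
So the least-cost plan costs $2.32.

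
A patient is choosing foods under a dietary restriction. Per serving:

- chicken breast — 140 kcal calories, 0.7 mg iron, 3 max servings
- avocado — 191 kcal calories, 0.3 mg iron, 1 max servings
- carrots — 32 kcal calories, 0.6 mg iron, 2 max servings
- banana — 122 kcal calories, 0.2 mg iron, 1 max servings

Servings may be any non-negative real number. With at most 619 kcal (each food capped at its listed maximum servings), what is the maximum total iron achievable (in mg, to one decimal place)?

Iron per kcal: carrots 0.01875, chicken breast 0.005, banana 0.001639, avocado 0.001571.
Take 2 servings of carrots: uses 64 kcal, +1.2 mg iron (running total 1.2 mg).
Take 3 servings of chicken breast: uses 420 kcal, +2.1 mg iron (running total 3.3 mg).
Take 1 serving of banana: uses 122 kcal, +0.2 mg iron (running total 3.5 mg).
Take 0.06806 servings of avocado: uses 13 kcal, +0.0 mg iron (running total 3.5 mg).
Filling greedily by iron-per-kcal is optimal for one linear limit, giving 3.5 mg.

3.5 mg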